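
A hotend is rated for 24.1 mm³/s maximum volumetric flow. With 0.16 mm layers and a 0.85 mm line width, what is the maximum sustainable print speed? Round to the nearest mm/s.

Bead cross-section: 0.16 × 0.85 → 0.136 mm².
v_max = Q/A = 24.1/0.136 = 177.21 mm/s → 177 mm/s.

177 mm/s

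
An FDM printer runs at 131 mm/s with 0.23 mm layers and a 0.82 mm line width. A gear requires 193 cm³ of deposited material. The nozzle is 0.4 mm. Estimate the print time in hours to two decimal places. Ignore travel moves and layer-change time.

Line area = 0.23 × 0.82 = 0.1886 mm².
Path length: 193000 mm³ / 0.1886 mm² → 1023329.8 mm.
Extrusion time = 1023329.8 / 131, so 7811.7 s.
In the requested units: 7811.7 s = 2.17 hours.

2.17 hours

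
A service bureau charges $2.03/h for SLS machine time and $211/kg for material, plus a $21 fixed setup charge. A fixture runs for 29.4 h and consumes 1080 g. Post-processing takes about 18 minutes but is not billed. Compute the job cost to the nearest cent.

$308.56

Time charge = 2.03 × 29.4, so $59.682.
Material cost = 211 × 1080/1000 = $227.88.
Total = 59.682 + 227.88 + 21 = 308.562 ≈ $308.56.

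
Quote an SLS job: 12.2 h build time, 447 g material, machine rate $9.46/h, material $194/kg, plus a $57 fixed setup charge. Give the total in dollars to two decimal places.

$259.13

Machine-time cost: 9.46 × 12.2 → $115.412.
Material charge = 194 × 447/1000, so $86.718.
Total = 115.412 + 86.718 + 57 = $259.13.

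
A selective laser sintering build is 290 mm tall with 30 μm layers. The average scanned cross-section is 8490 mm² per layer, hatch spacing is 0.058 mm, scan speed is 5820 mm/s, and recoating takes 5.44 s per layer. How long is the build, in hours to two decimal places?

Layers = ⌈290/0.03⌉ = 9667.
Scan path per layer = 8490 / 0.058 = 146379.3 mm.
Per-layer scan time = 146379.3 / 5820 = 25.1511 s.
Layer cycle = 25.1511 + 5.44 = 30.5911 s.
Total: 9667 × 30.5911 s = 295724.1637 s → 82.15 hours.

82.15 hours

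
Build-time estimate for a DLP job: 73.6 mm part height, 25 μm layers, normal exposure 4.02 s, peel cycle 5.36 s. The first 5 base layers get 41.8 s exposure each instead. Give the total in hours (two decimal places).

Layers = ⌈73.6/0.025⌉ = 2944.
Bottom layers: 5 × (41.8 + 5.36) → 235.8 s.
Regular layers = 2939 × (4.02 + 5.36), so 27567.82 s.
Sum: 235.8 + 27567.82 = 27803.62 s → 7.72 hours.

7.72 hours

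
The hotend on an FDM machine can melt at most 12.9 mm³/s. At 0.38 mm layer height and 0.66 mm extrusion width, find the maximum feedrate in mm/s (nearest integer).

Extrusion cross-section = 0.38 × 0.66, so 0.2508 mm².
v_max = Q/A = 12.9/0.2508 = 51.44 mm/s → 51 mm/s.

51 mm/s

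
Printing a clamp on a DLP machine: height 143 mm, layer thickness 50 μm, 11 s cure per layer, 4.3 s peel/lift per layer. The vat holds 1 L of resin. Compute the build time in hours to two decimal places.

12.16 hours

Number of layers: 143 / 0.05 → 2860 (rounded up).
Each layer takes = 11 + 4.3, so 15.3 s.
Build time: 2860 × 15.3 s = 43758 s, i.e. 12.16 hours.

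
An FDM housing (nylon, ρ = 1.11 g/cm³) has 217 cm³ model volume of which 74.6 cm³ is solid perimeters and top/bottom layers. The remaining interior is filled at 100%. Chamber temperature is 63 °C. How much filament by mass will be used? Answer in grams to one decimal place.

Interior volume = 217 − 74.6 = 142.4 cm³.
Infill deposited: 1.00 × 142.4 → 142.4 cm³.
Deposited volume = 74.6 + 142.4, so 217 cm³.
Mass = 217 × 1.11, so 240.87 g.

240.9 g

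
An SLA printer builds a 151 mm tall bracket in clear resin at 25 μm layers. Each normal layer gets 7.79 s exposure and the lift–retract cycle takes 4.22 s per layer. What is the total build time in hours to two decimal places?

Number of layers: 151 / 0.025 → 6040 (rounded up).
Each layer takes = 7.79 + 4.22, so 12.01 s.
Total = 6040 × 12.01 = 72540.4 s = 20.15 hours.

20.15 hours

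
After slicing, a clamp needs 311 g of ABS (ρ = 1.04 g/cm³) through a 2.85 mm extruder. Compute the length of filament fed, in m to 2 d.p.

46.88 m

Extruded volume: 311/1.04 = 299.0385 cm³ (299038.5 mm³).
Filament cross-section = π × (2.85/2)² = 6.3794 mm².
L = V/A = 299038.5/6.3794 = 46875.65 mm → 46.88 m.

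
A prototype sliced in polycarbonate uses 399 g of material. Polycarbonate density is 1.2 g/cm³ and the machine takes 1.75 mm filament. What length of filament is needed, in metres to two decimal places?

Extruded volume: 399/1.2 = 332.5 cm³ (332500 mm³).
A = π r² = π × 0.875² = 2.4053 mm².
L = V/A = 332500/2.4053 = 138236.39 mm → 138.24 m.

138.24 m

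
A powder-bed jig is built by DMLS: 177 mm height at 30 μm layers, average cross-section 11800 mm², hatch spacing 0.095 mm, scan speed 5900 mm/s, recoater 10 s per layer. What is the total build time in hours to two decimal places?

50.89 hours

Layers = ⌈177/0.03⌉ = 5900.
Hatch length per layer = 11800 / 0.095 = 124210.5 mm.
Per-layer scan time: 124210.5 / 5900 → 21.0526 s.
Per-layer time = 21.0526 + 10, so 31.0526 s.
Total: 5900 × 31.0526 s = 183210.34 s → 50.89 hours.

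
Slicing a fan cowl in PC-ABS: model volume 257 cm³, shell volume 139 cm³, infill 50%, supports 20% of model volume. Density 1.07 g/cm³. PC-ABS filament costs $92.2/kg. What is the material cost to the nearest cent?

$24.60

Volume inside the shell: 257 − 139 → 118 cm³.
Infill deposited: 0.50 × 118 → 59 cm³.
Support = 0.20 × 257 = 51.4 cm³.
Deposited volume = 139 + 59 + 51.4 = 249.4 cm³.
Mass: 249.4 × 1.07 → 266.858 g.
Cost = 266.858 g / 1000 × $92.2/kg = $24.60.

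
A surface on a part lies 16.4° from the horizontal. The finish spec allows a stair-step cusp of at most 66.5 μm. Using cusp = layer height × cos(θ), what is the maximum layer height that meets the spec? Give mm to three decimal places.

t = h_c / cos θ = 0.0665 / 0.9593 = 0.069 mm.

0.069 mm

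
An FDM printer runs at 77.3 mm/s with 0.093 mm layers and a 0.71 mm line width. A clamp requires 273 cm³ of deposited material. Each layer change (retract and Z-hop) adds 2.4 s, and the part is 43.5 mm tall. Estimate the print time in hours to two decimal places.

Line area: 0.093 × 0.71 → 0.06603 mm².
Path length: 273000 mm³ / 0.06603 mm² → 4134484.3 mm.
Extrusion time = 4134484.3 / 77.3, so 53486.2 s.
Layers = ⌈43.5/0.093⌉ = 468.
Non-print overhead = 468 × 2.4, so 1123.2 s.
Altogether 53486.2 + 1123.2 = 54609.4 s, i.e. 15.17 hours.

15.17 hours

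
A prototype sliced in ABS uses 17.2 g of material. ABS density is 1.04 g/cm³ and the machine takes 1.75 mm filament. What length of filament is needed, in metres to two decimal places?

6.88 m

Volume = 17.2 g / 1.04 g·cm⁻³ = 16.5385 cm³ = 16538.5 mm³.
A = π r² = π × 0.875² = 2.4053 mm².
L = V/A = 16538.5/2.4053 = 6875.86 mm → 6.88 m.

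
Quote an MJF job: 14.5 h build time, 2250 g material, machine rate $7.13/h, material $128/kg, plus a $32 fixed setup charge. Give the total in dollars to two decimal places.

$423.39

Machine cost = 7.13 × 14.5 = $103.385.
Material cost: 128 × 2250/1000 → $288.00.
Total = 103.385 + 288.00 + 32 = 423.385 ≈ $423.39.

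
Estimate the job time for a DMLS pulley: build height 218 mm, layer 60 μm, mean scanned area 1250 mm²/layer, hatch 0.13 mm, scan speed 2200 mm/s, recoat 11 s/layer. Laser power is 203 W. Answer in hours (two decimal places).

15.52 hours

Layers = ⌈218/0.06⌉ = 3634.
Scan path per layer: 1250 / 0.13 → 9615.4 mm.
Per-layer scan time = 9615.4 / 2200, so 4.3706 s.
Layer cycle = 4.3706 + 11, so 15.3706 s.
3634 layers × 15.3706 s/layer = 55856.7604 s, i.e. 15.52 hours.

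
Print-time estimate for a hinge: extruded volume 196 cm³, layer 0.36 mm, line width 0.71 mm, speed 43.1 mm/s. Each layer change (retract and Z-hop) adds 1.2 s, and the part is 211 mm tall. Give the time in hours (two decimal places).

Extrusion cross-section = 0.36 × 0.71, so 0.2556 mm².
Path length: 196000 mm³ / 0.2556 mm² → 766823.2 mm.
Print-move time = 766823.2 / 43.1 = 17791.7 s.
Layer count = ceil(211 / 0.36) = 587.
Layer-change overhead: 587 × 1.2 → 704.4 s.
Altogether 17791.7 + 704.4 = 18496.1 s, i.e. 5.14 hours.

5.14 hours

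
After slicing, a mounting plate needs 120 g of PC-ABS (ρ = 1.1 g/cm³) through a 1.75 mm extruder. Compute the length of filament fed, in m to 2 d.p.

Extruded volume: 120/1.1 = 109.0909 cm³ (109090.9 mm³).
Cross-section of 1.75 mm filament: π·(1.75/2)² = 2.4053 mm².
Length = 109090.9 / 2.4053 = 45354.38 mm = 45.35 m.

45.35 m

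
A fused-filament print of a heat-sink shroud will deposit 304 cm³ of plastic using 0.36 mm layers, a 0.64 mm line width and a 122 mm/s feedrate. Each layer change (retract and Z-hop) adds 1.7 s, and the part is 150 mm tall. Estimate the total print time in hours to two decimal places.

Extrusion cross-section = 0.36 × 0.64, so 0.2304 mm².
Path length: 304000 mm³ / 0.2304 mm² → 1319444.4 mm.
Print-move time: 1319444.4 / 122 → 10815.1 s.
Layer count = ceil(150 / 0.36) = 417.
Layer-change overhead: 417 × 1.7 → 708.9 s.
Total = 10815.1 + 708.9 = 11524 s = 3.20 hours.

3.20 hours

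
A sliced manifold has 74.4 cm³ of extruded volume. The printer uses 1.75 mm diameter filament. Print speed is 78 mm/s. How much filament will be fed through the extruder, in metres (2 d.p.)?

30.93 m

Filament cross-section = π × (1.75/2)² = 2.4053 mm².
L = 74400 mm³ / 2.4053 mm² = 30931.69 mm, i.e. 30.93 m.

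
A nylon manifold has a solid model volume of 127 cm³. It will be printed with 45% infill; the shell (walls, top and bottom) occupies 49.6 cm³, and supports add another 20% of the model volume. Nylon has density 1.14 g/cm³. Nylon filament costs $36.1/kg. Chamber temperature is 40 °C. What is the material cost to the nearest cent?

$4.52

Volume inside the shell = 127 − 49.6, so 77.4 cm³.
Infill deposited: 0.45 × 77.4 → 34.83 cm³.
Support = 0.20 × 127 = 25.4 cm³.
Total printed volume = 49.6 + 34.83 + 25.4 = 109.83 cm³.
Mass: 109.83 × 1.14 → 125.2062 g.
Cost = 125.2062 g / 1000 × $36.1/kg = $4.52.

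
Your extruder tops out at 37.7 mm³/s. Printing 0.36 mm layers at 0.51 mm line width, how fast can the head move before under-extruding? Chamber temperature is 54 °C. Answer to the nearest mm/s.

A = 0.36 × 0.51, so 0.1836 mm².
v_max = Q/A = 37.7/0.1836 = 205.34 mm/s → 205 mm/s.

205 mm/s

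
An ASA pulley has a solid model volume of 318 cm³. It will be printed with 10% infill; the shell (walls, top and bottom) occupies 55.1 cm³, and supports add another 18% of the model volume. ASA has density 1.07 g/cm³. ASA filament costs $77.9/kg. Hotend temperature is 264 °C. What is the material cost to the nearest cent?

Interior volume = 318 − 55.1 = 262.9 cm³.
Deposited infill: 0.10 × 262.9 → 26.29 cm³.
Support: 0.18 × 318 → 57.24 cm³.
Total printed volume: 55.1 + 26.29 + 57.24 → 138.63 cm³.
Mass = 138.63 × 1.07 = 148.3341 g.
Cost = 148.3341 g / 1000 × $77.9/kg = $11.56.

$11.56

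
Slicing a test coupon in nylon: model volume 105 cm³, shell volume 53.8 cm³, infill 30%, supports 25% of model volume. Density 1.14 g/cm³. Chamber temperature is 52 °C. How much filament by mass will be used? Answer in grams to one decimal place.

108.8 g

Interior volume = 105 − 53.8, so 51.2 cm³.
Infill volume = 0.30 × 51.2, so 15.36 cm³.
Support = 0.25 × 105, so 26.25 cm³.
Deposited volume = 53.8 + 15.36 + 26.25 = 95.41 cm³.
Mass = 95.41 × 1.14 = 108.7674 g.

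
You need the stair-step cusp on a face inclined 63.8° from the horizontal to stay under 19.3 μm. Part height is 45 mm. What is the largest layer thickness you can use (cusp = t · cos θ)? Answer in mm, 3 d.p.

Layer height = cusp / cos(63.8°) = 0.0193 / 0.4415 = 0.044 mm.

0.044 mm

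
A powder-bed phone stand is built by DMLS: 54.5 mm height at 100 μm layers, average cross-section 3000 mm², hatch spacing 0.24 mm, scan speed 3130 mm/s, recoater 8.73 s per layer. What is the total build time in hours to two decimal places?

1.93 hours

Number of layers: 54.5 / 0.1 → 545 (rounded up).
Per-layer scan distance: 3000 / 0.24 → 12500 mm.
Scan time per layer = 12500 / 3130, so 3.9936 s.
Time per layer: 3.9936 + 8.73 → 12.7236 s.
545 layers × 12.7236 s/layer = 6934.362 s, i.e. 1.93 hours.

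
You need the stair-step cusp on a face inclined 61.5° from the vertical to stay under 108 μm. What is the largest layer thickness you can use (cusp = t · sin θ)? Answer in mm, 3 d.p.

0.123 mm

Layer height = cusp / sin(61.5°) = 0.108 / 0.8788 = 0.123 mm.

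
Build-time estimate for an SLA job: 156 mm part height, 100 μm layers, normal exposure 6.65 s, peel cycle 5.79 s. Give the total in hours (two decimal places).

Layer count = ceil(156 / 0.1) = 1560.
Each layer takes: 6.65 + 5.79 → 12.44 s.
Build time: 1560 × 12.44 s = 19406.4 s, i.e. 5.39 hours.

5.39 hours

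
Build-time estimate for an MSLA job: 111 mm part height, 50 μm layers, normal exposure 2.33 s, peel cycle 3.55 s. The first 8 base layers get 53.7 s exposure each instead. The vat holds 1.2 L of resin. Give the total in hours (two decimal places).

3.74 hours

Layer count = ceil(111 / 0.05) = 2220.
Bottom layers = 8 × (53.7 + 3.55), so 458 s.
Remaining layers: 2212 × (2.33 + 3.55) → 13006.56 s.
Sum: 458 + 13006.56 = 13464.56 s → 3.74 hours.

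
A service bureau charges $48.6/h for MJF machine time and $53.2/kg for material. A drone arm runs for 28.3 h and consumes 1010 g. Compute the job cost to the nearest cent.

$1429.11

Machine-time cost = 48.6 × 28.3, so $1375.38.
Feedstock cost = 53.2 × 1010/1000, so $53.732.
Job cost: 1375.38 + 53.732 = 1429.112 ≈ $1429.11.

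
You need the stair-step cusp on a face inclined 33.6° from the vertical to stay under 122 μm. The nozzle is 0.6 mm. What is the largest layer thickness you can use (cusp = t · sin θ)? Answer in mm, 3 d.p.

sin(33.6°) = 0.5534; t_max = 0.122/0.5534 = 0.220 mm.

0.220 mm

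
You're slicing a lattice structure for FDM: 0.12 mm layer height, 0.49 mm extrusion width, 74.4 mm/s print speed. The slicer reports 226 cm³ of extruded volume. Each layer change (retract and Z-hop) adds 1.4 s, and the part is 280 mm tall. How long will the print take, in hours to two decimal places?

Extrusion cross-section: 0.12 × 0.49 → 0.0588 mm².
Toolpath length = 226 cm³ / 0.0588 mm² = 226000 / 0.0588 = 3843537.4 mm.
Time extruding = 3843537.4 / 74.4, so 51660.4 s.
Layers = ⌈280/0.12⌉ = 2334.
Non-print overhead = 2334 × 1.4, so 3267.6 s.
Altogether 51660.4 + 3267.6 = 54928 s, i.e. 15.26 hours.

15.26 hours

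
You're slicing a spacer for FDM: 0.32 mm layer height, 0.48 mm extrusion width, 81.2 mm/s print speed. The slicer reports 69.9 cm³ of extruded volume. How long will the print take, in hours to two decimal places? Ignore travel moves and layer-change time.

Extrusion cross-section = 0.32 × 0.48 = 0.1536 mm².
Toolpath length = 69.9 cm³ / 0.1536 mm² = 69900 / 0.1536 = 455078.1 mm.
Time extruding: 455078.1 / 81.2 → 5604.4 s.
5604.4 s = 1.56 hours.

1.56 hours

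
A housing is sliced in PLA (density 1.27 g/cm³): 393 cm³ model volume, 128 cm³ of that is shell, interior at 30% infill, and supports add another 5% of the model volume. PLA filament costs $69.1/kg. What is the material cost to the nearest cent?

$19.93

Interior volume: 393 − 128 → 265 cm³.
Infill volume: 0.30 × 265 → 79.5 cm³.
Support: 0.05 × 393 → 19.65 cm³.
Total printed volume = 128 + 79.5 + 19.65, so 227.15 cm³.
Mass = 227.15 × 1.27, so 288.4805 g.
Cost = 288.4805 g / 1000 × $69.1/kg = $19.93.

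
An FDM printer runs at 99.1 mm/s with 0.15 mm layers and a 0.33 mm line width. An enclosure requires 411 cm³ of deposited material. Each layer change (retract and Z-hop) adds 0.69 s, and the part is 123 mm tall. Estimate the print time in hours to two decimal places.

Line area: 0.15 × 0.33 → 0.0495 mm².
Total extruded path = 411000/0.0495 = 8303030.3 mm.
Print-move time: 8303030.3 / 99.1 → 83784.4 s.
Layers = ⌈123/0.15⌉ = 820.
Layer-change overhead: 820 × 0.69 → 565.8 s.
Total = 83784.4 + 565.8 = 84350.2 s = 23.43 hours.

23.43 hours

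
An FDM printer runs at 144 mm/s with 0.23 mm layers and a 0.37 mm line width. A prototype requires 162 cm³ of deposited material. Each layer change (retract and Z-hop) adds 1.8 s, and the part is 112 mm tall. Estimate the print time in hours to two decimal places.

Bead cross-section = 0.23 × 0.37, so 0.0851 mm².
Toolpath length = 162 cm³ / 0.0851 mm² = 162000 / 0.0851 = 1903642.8 mm.
Time extruding = 1903642.8 / 144 = 13219.7 s.
Layers = ⌈112/0.23⌉ = 487.
Non-print overhead = 487 × 1.8, so 876.6 s.
Altogether 13219.7 + 876.6 = 14096.3 s, i.e. 3.92 hours.

3.92 hours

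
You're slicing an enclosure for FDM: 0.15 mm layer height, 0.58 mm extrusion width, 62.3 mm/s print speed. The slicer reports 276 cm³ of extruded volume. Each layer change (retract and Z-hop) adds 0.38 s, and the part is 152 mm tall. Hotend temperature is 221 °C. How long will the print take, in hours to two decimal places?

14.25 hours

Line area = 0.15 × 0.58, so 0.087 mm².
Path length: 276000 mm³ / 0.087 mm² → 3172413.8 mm.
Time extruding = 3172413.8 / 62.3 = 50921.6 s.
Number of layers: 152 / 0.15 → 1014 (rounded up).
Z-hop total = 1014 × 0.38, so 385.32 s.
Altogether 50921.6 + 385.32 = 51306.92 s, i.e. 14.25 hours.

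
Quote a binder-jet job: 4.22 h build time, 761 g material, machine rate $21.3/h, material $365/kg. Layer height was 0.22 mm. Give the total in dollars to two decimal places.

$367.65

Machine-time cost = 21.3 × 4.22 = $89.886.
Material charge = 365 × 761/1000 = $277.765.
Total = 89.886 + 277.765 = 367.651 ≈ $367.65.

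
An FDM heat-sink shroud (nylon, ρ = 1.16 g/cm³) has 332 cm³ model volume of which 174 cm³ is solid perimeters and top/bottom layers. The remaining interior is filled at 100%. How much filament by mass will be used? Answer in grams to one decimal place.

385.1 g

Infill region = 332 − 174, so 158 cm³.
Infill volume = 1.00 × 158 = 158 cm³.
Total printed volume: 174 + 158 → 332 cm³.
Mass: 332 × 1.16 → 385.12 g.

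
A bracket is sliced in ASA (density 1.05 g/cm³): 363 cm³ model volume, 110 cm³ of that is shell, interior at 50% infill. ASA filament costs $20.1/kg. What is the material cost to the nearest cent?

$4.99

Infill region: 363 − 110 → 253 cm³.
Infill volume = 0.50 × 253, so 126.5 cm³.
Deposited volume: 110 + 126.5 → 236.5 cm³.
Mass = 236.5 × 1.05 = 248.325 g.
Cost = 248.325 g / 1000 × $20.1/kg = $4.99.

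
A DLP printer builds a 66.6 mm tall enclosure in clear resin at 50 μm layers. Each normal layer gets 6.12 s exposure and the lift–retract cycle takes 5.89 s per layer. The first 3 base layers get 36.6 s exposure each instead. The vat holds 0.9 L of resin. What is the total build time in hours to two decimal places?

4.47 hours

Layer count = ceil(66.6 / 0.05) = 1332.
Bottom layers = 3 × (36.6 + 5.89), so 127.47 s.
Regular layers = 1329 × (6.12 + 5.89), so 15961.29 s.
Sum: 127.47 + 15961.29 = 16088.76 s → 4.47 hours.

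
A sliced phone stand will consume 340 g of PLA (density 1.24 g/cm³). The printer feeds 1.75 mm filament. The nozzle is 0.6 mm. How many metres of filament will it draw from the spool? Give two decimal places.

Volume = 340 g / 1.24 g·cm⁻³ = 274.1935 cm³ = 274193.5 mm³.
Filament cross-section = π × (1.75/2)² = 2.4053 mm².
L = V/A = 274193.5/2.4053 = 113995.55 mm → 114.00 m.

114.00 m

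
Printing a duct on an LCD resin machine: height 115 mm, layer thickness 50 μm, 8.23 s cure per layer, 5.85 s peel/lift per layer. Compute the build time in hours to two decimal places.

9.00 hours

Layers = ⌈115/0.05⌉ = 2300.
Each layer takes = 8.23 + 5.85 = 14.08 s.
Total = 2300 × 14.08 = 32384 s = 9.00 hours.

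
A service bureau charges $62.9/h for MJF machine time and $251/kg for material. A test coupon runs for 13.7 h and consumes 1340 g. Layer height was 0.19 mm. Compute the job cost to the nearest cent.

Time charge = 62.9 × 13.7 = $861.73.
Material charge = 251 × 1340/1000 = $336.34.
Total = 861.73 + 336.34 = $1198.07.

$1198.07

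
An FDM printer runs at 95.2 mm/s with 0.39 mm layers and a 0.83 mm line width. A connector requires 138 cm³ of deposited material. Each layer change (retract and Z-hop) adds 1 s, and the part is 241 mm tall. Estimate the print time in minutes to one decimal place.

Bead cross-section: 0.39 × 0.83 → 0.3237 mm².
Path length: 138000 mm³ / 0.3237 mm² → 426320.7 mm.
Extrusion time: 426320.7 / 95.2 → 4478.2 s.
Layers = ⌈241/0.39⌉ = 618.
Non-print overhead: 618 × 1 → 618 s.
Altogether 4478.2 + 618 = 5096.2 s, i.e. 84.9 minutes.

84.9 minutes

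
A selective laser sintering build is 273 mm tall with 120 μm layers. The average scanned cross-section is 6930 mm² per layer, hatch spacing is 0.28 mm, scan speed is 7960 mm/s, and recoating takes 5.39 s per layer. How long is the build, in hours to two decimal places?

Layers = ⌈273/0.12⌉ = 2275.
Per-layer scan distance = 6930 / 0.28, so 24750 mm.
Laser time per layer = 24750 / 7960, so 3.1093 s.
Layer cycle = 3.1093 + 5.39, so 8.4993 s.
Build time = 2275 × 8.4993 = 19335.9075 s = 5.37 hours.

5.37 hours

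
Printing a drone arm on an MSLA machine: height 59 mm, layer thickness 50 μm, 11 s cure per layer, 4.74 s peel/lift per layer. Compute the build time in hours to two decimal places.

5.16 hours

Layer count = ceil(59 / 0.05) = 1180.
Each layer takes = 11 + 4.74 = 15.74 s.
Build time: 1180 × 15.74 s = 18573.2 s, i.e. 5.16 hours.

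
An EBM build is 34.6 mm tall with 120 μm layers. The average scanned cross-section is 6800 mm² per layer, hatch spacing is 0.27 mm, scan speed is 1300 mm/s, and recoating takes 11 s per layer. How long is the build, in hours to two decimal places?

Layer count = ceil(34.6 / 0.12) = 289.
Scan path per layer = 6800 / 0.27 = 25185.2 mm.
Beam time per layer = 25185.2 / 1300 = 19.3732 s.
Per-layer time = 19.3732 + 11 = 30.3732 s.
Build time = 289 × 30.3732 = 8777.8548 s = 2.44 hours.

2.44 hours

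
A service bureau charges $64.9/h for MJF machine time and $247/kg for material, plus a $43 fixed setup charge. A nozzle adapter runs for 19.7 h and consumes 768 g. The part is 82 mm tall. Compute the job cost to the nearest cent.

$1511.23

Machine cost = 64.9 × 19.7 = $1278.53.
Material cost = 247 × 768/1000, so $189.696.
Adding setup: 1278.53 + 189.696 + 43 → 1511.226 ≈ $1511.23.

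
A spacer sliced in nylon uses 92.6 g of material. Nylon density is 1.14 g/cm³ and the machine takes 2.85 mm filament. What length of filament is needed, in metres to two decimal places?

12.73 m

Volume = 92.6 g / 1.14 g·cm⁻³ = 81.2281 cm³ = 81228.1 mm³.
Filament cross-section = π × (2.85/2)² = 6.3794 mm².
L = V/A = 81228.1/6.3794 = 12732.87 mm → 12.73 m.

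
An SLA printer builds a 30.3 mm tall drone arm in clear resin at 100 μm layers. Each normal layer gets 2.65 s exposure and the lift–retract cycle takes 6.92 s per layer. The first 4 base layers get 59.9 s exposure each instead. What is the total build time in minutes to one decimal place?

Layers = ⌈30.3/0.1⌉ = 303.
Bottom layers = 4 × (59.9 + 6.92) = 267.28 s.
Remaining layers = 299 × (2.65 + 6.92) = 2861.43 s.
Sum: 267.28 + 2861.43 = 3128.71 s → 52.1 minutes.

52.1 minutes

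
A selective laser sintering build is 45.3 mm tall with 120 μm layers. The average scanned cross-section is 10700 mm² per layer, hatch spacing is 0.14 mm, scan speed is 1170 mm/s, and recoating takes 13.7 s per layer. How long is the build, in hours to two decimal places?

8.30 hours

Layers = ⌈45.3/0.12⌉ = 378.
Per-layer scan distance = 10700 / 0.14, so 76428.6 mm.
Laser time per layer = 76428.6 / 1170 = 65.3236 s.
Per-layer time = 65.3236 + 13.7, so 79.0236 s.
378 layers × 79.0236 s/layer = 29870.9208 s, i.e. 8.30 hours.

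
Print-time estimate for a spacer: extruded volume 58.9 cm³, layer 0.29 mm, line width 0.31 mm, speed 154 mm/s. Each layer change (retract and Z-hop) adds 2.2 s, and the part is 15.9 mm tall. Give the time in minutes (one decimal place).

Extrusion cross-section = 0.29 × 0.31, so 0.0899 mm².
Toolpath length = 58.9 cm³ / 0.0899 mm² = 58900 / 0.0899 = 655172.4 mm.
Print-move time: 655172.4 / 154 → 4254.4 s.
Layers = ⌈15.9/0.29⌉ = 55.
Layer-change overhead = 55 × 2.2 = 121 s.
Altogether 4254.4 + 121 = 4375.4 s, i.e. 72.9 minutes.

72.9 minutes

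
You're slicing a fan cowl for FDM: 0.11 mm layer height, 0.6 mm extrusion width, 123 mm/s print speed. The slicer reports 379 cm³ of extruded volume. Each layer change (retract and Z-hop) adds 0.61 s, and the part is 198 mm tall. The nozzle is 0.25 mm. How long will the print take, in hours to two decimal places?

Line area = 0.11 × 0.6, so 0.066 mm².
Total extruded path = 379000/0.066 = 5742424.2 mm.
Extrusion time = 5742424.2 / 123 = 46686.4 s.
Layers = ⌈198/0.11⌉ = 1800.
Z-hop total = 1800 × 0.61, so 1098 s.
Total = 46686.4 + 1098 = 47784.4 s = 13.27 hours.

13.27 hours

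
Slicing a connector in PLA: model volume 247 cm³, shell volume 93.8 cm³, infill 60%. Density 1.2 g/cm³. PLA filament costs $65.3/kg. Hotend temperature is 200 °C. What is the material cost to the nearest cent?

Infill region: 247 − 93.8 → 153.2 cm³.
Infill volume = 0.60 × 153.2, so 91.92 cm³.
Deposited volume = 93.8 + 91.92, so 185.72 cm³.
Mass: 185.72 × 1.2 → 222.864 g.
At $65.3/kg: 222.864/1000 × 65.3 = $14.55.

$14.55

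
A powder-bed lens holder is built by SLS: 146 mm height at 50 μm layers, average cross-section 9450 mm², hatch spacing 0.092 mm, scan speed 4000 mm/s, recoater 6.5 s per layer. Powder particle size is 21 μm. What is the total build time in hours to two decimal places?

26.10 hours

Layer count = ceil(146 / 0.05) = 2920.
Hatch length per layer = 9450 / 0.092 = 102717.4 mm.
Laser time per layer = 102717.4 / 4000, so 25.6794 s.
Time per layer = 25.6794 + 6.5 = 32.1794 s.
2920 layers × 32.1794 s/layer = 93963.848 s, i.e. 26.10 hours.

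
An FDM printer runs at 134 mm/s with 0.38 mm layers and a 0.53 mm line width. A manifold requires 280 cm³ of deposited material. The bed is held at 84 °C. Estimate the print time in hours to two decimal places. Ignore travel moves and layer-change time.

Extrusion cross-section: 0.38 × 0.53 → 0.2014 mm².
Path length: 280000 mm³ / 0.2014 mm² → 1390268.1 mm.
Time extruding = 1390268.1 / 134, so 10375.1 s.
10375.1 s = 2.88 hours.

2.88 hours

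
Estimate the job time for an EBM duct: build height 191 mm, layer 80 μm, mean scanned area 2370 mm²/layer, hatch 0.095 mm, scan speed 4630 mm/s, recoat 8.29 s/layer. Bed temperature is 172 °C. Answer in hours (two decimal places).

9.07 hours

Number of layers: 191 / 0.08 → 2388 (rounded up).
Hatch length per layer = 2370 / 0.095 = 24947.4 mm.
Beam time per layer = 24947.4 / 4630 = 5.3882 s.
Layer cycle: 5.3882 + 8.29 → 13.6782 s.
Total: 2388 × 13.6782 s = 32663.5416 s → 9.07 hours.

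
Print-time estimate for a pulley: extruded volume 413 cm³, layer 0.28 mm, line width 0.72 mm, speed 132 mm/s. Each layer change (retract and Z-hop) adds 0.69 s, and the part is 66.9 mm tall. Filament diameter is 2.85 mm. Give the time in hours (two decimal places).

Line area: 0.28 × 0.72 → 0.2016 mm².
Path length: 413000 mm³ / 0.2016 mm² → 2048611.1 mm.
Time extruding = 2048611.1 / 132, so 15519.8 s.
Number of layers: 66.9 / 0.28 → 239 (rounded up).
Layer-change overhead = 239 × 0.69 = 164.91 s.
Total = 15519.8 + 164.91 = 15684.71 s = 4.36 hours.

4.36 hours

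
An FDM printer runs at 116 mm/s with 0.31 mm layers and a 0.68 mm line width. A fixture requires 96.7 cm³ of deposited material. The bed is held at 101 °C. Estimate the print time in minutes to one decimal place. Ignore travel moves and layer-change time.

65.9 minutes

Line area = 0.31 × 0.68, so 0.2108 mm².
Path length: 96700 mm³ / 0.2108 mm² → 458728.7 mm.
Time extruding: 458728.7 / 116 → 3954.6 s.
3954.6 s = 65.9 minutes.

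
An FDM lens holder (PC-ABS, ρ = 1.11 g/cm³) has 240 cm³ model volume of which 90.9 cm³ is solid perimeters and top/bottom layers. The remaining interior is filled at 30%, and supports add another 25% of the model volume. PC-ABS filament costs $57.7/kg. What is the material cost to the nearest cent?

$12.53

Volume inside the shell = 240 − 90.9, so 149.1 cm³.
Deposited infill = 0.30 × 149.1, so 44.73 cm³.
Support = 0.25 × 240, so 60 cm³.
Total extruded = 90.9 + 44.73 + 60, so 195.63 cm³.
Mass: 195.63 × 1.11 → 217.1493 g.
Cost = 217.1493 g / 1000 × $57.7/kg = $12.53.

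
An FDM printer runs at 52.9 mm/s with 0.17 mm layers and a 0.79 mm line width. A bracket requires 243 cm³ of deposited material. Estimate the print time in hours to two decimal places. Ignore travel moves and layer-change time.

Extrusion cross-section: 0.17 × 0.79 → 0.1343 mm².
Total extruded path = 243000/0.1343 = 1809382 mm.
Print-move time: 1809382 / 52.9 → 34203.8 s.
34203.8 s = 9.50 hours.

9.50 hours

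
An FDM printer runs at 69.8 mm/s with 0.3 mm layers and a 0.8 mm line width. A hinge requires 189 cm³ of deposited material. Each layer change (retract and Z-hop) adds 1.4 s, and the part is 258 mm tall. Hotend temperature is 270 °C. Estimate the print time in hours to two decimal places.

3.47 hours

Extrusion cross-section = 0.3 × 0.8 = 0.24 mm².
Toolpath length = 189 cm³ / 0.24 mm² = 189000 / 0.24 = 787500 mm.
Print-move time = 787500 / 69.8 = 11282.2 s.
Layers = ⌈258/0.3⌉ = 860.
Layer-change overhead = 860 × 1.4 = 1204 s.
Altogether 11282.2 + 1204 = 12486.2 s, i.e. 3.47 hours.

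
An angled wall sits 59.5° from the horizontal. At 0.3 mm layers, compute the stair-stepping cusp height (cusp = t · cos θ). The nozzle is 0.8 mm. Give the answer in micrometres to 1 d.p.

152.3 μm

h_c = t·cos θ = 0.3 × 0.5075 = 0.15225 mm (152.3 μm).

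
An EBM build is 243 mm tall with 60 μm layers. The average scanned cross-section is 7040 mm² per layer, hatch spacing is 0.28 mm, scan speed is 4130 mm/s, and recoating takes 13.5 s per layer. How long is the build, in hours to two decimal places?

22.04 hours

Layer count = ceil(243 / 0.06) = 4050.
Hatch length per layer = 7040 / 0.28 = 25142.9 mm.
Scan time per layer = 25142.9 / 4130, so 6.0879 s.
Time per layer = 6.0879 + 13.5 = 19.5879 s.
4050 layers × 19.5879 s/layer = 79330.995 s, i.e. 22.04 hours.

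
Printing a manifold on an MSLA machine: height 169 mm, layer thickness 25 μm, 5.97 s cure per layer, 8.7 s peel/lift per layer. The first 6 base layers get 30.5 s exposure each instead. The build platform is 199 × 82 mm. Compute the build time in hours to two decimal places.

Number of layers: 169 / 0.025 → 6760 (rounded up).
Base layers: 6 × (30.5 + 8.7) → 235.2 s.
Normal layers = 6754 × (5.97 + 8.7), so 99081.18 s.
Sum: 235.2 + 99081.18 = 99316.38 s → 27.59 hours.

27.59 hours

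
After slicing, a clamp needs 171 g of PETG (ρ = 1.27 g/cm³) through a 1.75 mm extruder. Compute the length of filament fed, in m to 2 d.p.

55.98 m

Volume = 171 g / 1.27 g·cm⁻³ = 134.6457 cm³ = 134645.7 mm³.
Cross-section of 1.75 mm filament: π·(1.75/2)² = 2.4053 mm².
L = V/A = 134645.7/2.4053 = 55978.76 mm → 55.98 m.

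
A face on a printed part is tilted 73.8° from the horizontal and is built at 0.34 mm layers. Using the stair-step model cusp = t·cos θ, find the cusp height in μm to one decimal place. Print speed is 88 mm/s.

cos(73.8°) = 0.2790, so cusp = 0.34 × 0.2790 = 0.09486 mm → 94.9 μm.

94.9 μm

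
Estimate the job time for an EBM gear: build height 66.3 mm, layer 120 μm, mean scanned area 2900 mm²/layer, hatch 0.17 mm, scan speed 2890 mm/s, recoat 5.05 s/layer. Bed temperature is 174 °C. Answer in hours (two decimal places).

1.68 hours

Number of layers: 66.3 / 0.12 → 553 (rounded up).
Scan path per layer: 2900 / 0.17 → 17058.8 mm.
Scan time per layer = 17058.8 / 2890, so 5.9027 s.
Time per layer = 5.9027 + 5.05, so 10.9527 s.
Build time = 553 × 10.9527 = 6056.8431 s = 1.68 hours.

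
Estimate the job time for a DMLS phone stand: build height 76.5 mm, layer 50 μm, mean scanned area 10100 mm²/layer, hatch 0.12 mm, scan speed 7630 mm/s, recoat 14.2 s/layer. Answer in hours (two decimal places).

10.72 hours

Layer count = ceil(76.5 / 0.05) = 1530.
Per-layer scan distance = 10100 / 0.12 = 84166.7 mm.
Per-layer scan time = 84166.7 / 7630, so 11.031 s.
Time per layer: 11.031 + 14.2 → 25.231 s.
Total: 1530 × 25.231 s = 38603.43 s → 10.72 hours.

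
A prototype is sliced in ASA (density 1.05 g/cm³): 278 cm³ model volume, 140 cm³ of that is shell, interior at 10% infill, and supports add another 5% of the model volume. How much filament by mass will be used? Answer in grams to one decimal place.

176.1 g

Volume inside the shell = 278 − 140, so 138 cm³.
Infill deposited = 0.10 × 138 = 13.8 cm³.
Support = 0.05 × 278 = 13.9 cm³.
Deposited volume = 140 + 13.8 + 13.9, so 167.7 cm³.
Mass = 167.7 × 1.05, so 176.085 g.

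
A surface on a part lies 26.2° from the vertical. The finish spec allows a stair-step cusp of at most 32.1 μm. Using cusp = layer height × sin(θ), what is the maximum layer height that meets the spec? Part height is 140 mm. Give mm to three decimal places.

0.073 mm

sin(26.2°) = 0.4415; t_max = 0.0321/0.4415 = 0.073 mm.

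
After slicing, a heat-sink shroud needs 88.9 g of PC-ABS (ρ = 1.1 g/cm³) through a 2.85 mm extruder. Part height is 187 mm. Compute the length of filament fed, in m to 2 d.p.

Extruded volume: 88.9/1.1 = 80.8182 cm³ (80818.2 mm³).
A = π r² = π × 1.425² = 6.3794 mm².
L = V/A = 80818.2/6.3794 = 12668.62 mm → 12.67 m.

12.67 m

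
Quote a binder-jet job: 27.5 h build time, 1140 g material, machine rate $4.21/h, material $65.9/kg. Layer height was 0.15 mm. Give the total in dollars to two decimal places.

$190.90

Time charge = 4.21 × 27.5 = $115.775.
Material charge = 65.9 × 1140/1000, so $75.126.
Total = 115.775 + 75.126 = 190.901 ≈ $190.90.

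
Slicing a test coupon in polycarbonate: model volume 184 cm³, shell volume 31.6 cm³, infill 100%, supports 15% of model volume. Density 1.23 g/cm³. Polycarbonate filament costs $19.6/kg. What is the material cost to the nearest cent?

$5.10

Volume inside the shell: 184 − 31.6 → 152.4 cm³.
Infill deposited: 1.00 × 152.4 → 152.4 cm³.
Support = 0.15 × 184 = 27.6 cm³.
Deposited volume: 31.6 + 152.4 + 27.6 → 211.6 cm³.
Mass = 211.6 × 1.23 = 260.268 g.
Cost = 260.268 g / 1000 × $19.6/kg = $5.10.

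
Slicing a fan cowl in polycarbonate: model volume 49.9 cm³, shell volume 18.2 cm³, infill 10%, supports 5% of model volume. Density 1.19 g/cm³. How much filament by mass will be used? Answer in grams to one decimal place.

28.4 g

Interior volume: 49.9 − 18.2 → 31.7 cm³.
Deposited infill = 0.10 × 31.7, so 3.17 cm³.
Support: 0.05 × 49.9 → 2.495 cm³.
Total printed volume: 18.2 + 3.17 + 2.495 → 23.865 cm³.
Mass = 23.865 × 1.19 = 28.39935 g.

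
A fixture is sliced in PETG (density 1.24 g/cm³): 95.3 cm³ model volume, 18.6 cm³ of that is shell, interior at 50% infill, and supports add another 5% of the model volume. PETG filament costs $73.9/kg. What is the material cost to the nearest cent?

$5.66

Interior volume: 95.3 − 18.6 → 76.7 cm³.
Infill deposited = 0.50 × 76.7 = 38.35 cm³.
Support: 0.05 × 95.3 → 4.765 cm³.
Deposited volume = 18.6 + 38.35 + 4.765, so 61.715 cm³.
Mass = 61.715 × 1.24, so 76.5266 g.
At $73.9/kg: 76.5266/1000 × 73.9 = $5.66.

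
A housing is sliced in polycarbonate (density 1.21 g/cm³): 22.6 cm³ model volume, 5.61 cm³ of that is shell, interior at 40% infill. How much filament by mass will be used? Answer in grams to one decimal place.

Volume inside the shell = 22.6 − 5.61 = 16.99 cm³.
Deposited infill = 0.40 × 16.99, so 6.796 cm³.
Deposited volume: 5.61 + 6.796 → 12.406 cm³.
Mass = 12.406 × 1.21 = 15.01126 g.

15.0 g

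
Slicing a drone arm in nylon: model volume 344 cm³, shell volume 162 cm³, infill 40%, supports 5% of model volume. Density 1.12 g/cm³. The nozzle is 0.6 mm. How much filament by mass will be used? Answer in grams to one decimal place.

Infill region = 344 − 162 = 182 cm³.
Infill deposited = 0.40 × 182 = 72.8 cm³.
Support = 0.05 × 344 = 17.2 cm³.
Deposited volume = 162 + 72.8 + 17.2 = 252 cm³.
Mass: 252 × 1.12 → 282.24 g.

282.2 g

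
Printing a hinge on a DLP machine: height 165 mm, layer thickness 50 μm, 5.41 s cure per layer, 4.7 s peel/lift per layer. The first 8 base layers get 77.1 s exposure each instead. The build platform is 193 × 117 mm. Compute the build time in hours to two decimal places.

Number of layers: 165 / 0.05 → 3300 (rounded up).
Base layers = 8 × (77.1 + 4.7) = 654.4 s.
Normal layers = 3292 × (5.41 + 4.7), so 33282.12 s.
Total = 654.4 + 33282.12 = 33936.52 s = 9.43 hours.

9.43 hours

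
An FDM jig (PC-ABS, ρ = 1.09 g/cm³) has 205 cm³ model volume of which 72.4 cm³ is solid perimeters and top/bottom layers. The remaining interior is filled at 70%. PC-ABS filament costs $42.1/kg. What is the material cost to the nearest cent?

Volume inside the shell = 205 − 72.4 = 132.6 cm³.
Deposited infill: 0.70 × 132.6 → 92.82 cm³.
Total extruded = 72.4 + 92.82 = 165.22 cm³.
Mass = 165.22 × 1.09 = 180.0898 g.
Cost = 180.0898 g / 1000 × $42.1/kg = $7.58.

$7.58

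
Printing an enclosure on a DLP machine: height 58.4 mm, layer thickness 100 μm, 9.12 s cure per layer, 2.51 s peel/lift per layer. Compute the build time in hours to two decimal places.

1.89 hours

Layer count = ceil(58.4 / 0.1) = 584.
Each layer takes = 9.12 + 2.51 = 11.63 s.
Total = 584 × 11.63 = 6791.92 s = 1.89 hours.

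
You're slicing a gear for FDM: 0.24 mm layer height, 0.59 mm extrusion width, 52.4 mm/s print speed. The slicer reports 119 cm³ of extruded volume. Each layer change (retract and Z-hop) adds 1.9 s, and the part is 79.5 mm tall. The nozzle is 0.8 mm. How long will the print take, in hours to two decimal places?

Line area: 0.24 × 0.59 → 0.1416 mm².
Total extruded path = 119000/0.1416 = 840395.5 mm.
Print-move time: 840395.5 / 52.4 → 16038.1 s.
Number of layers: 79.5 / 0.24 → 332 (rounded up).
Z-hop total = 332 × 1.9, so 630.8 s.
Altogether 16038.1 + 630.8 = 16668.9 s, i.e. 4.63 hours.

4.63 hours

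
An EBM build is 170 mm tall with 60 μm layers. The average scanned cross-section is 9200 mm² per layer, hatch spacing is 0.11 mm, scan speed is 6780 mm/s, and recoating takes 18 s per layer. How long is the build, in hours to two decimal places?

23.88 hours

Layer count = ceil(170 / 0.06) = 2834.
Hatch length per layer: 9200 / 0.11 → 83636.4 mm.
Per-layer scan time = 83636.4 / 6780 = 12.3358 s.
Layer cycle = 12.3358 + 18, so 30.3358 s.
Total: 2834 × 30.3358 s = 85971.6572 s → 23.88 hours.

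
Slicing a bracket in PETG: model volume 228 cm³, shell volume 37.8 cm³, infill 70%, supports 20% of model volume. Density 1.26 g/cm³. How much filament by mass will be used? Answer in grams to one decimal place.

272.8 g

Volume inside the shell: 228 − 37.8 → 190.2 cm³.
Deposited infill = 0.70 × 190.2 = 133.14 cm³.
Support = 0.20 × 228 = 45.6 cm³.
Total printed volume = 37.8 + 133.14 + 45.6, so 216.54 cm³.
Mass: 216.54 × 1.26 → 272.8404 g.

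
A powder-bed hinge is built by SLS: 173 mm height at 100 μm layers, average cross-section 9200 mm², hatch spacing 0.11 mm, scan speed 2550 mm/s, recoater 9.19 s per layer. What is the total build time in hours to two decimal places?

20.18 hours

Layers = ⌈173/0.1⌉ = 1730.
Hatch length per layer = 9200 / 0.11, so 83636.4 mm.
Per-layer scan time = 83636.4 / 2550, so 32.7986 s.
Time per layer: 32.7986 + 9.19 → 41.9886 s.
1730 layers × 41.9886 s/layer = 72640.278 s, i.e. 20.18 hours.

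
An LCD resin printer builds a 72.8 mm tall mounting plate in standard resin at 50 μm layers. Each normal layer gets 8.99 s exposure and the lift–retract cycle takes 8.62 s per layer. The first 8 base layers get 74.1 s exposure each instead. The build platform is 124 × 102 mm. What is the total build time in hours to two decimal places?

Number of layers: 72.8 / 0.05 → 1456 (rounded up).
Burn-in layers = 8 × (74.1 + 8.62) = 661.76 s.
Normal layers = 1448 × (8.99 + 8.62) = 25499.28 s.
Total = 661.76 + 25499.28 = 26161.04 s = 7.27 hours.

7.27 hours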